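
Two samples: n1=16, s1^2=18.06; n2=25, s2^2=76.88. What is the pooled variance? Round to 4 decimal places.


sp^2 = ((n1-1)*s1^2 + (n2-1)*s2^2)/(n1+n2-2)
(n1-1)*s1^2 = 15 * 18.06 = 270.9
(n2-1)*s2^2 = 24 * 76.88 = 1845.12
numerator = 270.9 + 1845.12 = 2116.02
n1+n2-2 = 39
sp^2 = 2116.02 / 39 = 35267/650 ≈ 54.256923

54.2569


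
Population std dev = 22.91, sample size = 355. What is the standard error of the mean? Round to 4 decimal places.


SE = sigma / sqrt(n)
sqrt(355) ≈ 18.841444
SE = 22.91 / 18.841444 ≈ 1.215937

1.2159


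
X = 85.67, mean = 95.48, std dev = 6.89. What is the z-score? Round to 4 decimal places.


z = (X - mu) / sigma
X - mu = 85.67 - 95.48 = -9.81
z = -9.81 / 6.89 = -981/689 ≈ -1.423803

-1.4238


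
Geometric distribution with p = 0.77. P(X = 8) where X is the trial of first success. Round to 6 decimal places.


P = (1-p)^(k-1) * p
(1-p)^(k-1) = 0.23^7 ≈ 0.00003404825
P = 0.00003404825 * 0.77 ≈ 0.00002621716

0.000026


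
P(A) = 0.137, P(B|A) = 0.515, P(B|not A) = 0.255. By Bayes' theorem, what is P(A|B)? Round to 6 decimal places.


P(A|B) = P(B|A)*P(A) / P(B), P(B) = P(B|A)*P(A) + P(B|not A)*P(not A)
P(B|A)*P(A) = 0.515 * 0.137 = 0.070555
P(B|not A)*P(not A) = 0.255 * 0.863 = 0.220065
P(B) = 0.070555 + 0.220065 = 0.29062
P(A|B) = 0.070555 / 0.29062 ≈ 0.24277407

0.242774


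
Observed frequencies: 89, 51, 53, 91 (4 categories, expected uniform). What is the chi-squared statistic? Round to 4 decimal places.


chi2 = sum((O-E)^2/E), E = total/4
total = 284, E = 284/4 = 71
(89 - 71)^2 / 71 = 324 / 71 = 324/71 ≈ 4.563380
(51 - 71)^2 / 71 = 400 / 71 = 400/71 ≈ 5.633803
(53 - 71)^2 / 71 = 324 / 71 = 324/71 ≈ 4.563380
(91 - 71)^2 / 71 = 400 / 71 = 400/71 ≈ 5.633803
chi2 = 1448/71 ≈ 20.394366

20.3944


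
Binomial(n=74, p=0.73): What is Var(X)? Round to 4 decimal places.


Var = n*p*(1-p) = 74 * 0.73 * 0.27 = 14.5854

14.5854


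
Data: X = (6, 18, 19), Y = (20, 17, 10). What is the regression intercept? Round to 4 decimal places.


a = ybar - b*xbar, where b = sum((xi-xbar)(yi-ybar)) / sum((xi-xbar)^2)
n = 3, xbar = 43/3 ≈ 14.333333, ybar = 47/3 ≈ 15.666667
Sxy = sum((xi-xbar)(yi-ybar)) = -173/3 ≈ -57.666667
Sxx = sum((xi-xbar)^2) = 314/3 ≈ 104.666667
b = Sxy / Sxx = -173/314 ≈ -0.550955
a = 15.666667 - (-0.550955) * 14.333333 = 7399/314 ≈ 23.563694

23.5637


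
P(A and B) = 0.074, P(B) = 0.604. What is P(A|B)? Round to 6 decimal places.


P(A|B) = P(A and B) / P(B) = 0.074 / 0.604 = 37/302 ≈ 0.12251656

0.122517


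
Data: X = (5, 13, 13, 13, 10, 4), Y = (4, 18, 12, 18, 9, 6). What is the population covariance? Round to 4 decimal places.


Cov = (1/n)*sum((xi-xbar)(yi-ybar))
n = 6, xbar = 58/6 = 29/3 ≈ 9.666667, ybar = 67/6 ≈ 11.166667
sum((xi-xbar)(yi-ybar)) = 331/3 ≈ 110.333333
Cov = 110.333333 / 6 = 331/18 ≈ 18.388889

18.3889


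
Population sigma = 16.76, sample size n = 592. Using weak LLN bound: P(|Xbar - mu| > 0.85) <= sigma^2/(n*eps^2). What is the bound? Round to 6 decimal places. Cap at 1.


bound = min(1, sigma^2/(n*eps^2))
sigma^2 = 16.76^2 = 280.8976
n*eps^2 = 592 * 0.85^2 = 592 * 0.7225 = 427.72
sigma^2/(n*eps^2) = 280.8976 / 427.72 ≈ 0.65673244

0.656732


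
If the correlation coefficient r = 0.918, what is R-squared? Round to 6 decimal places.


R^2 = r^2 = (0.918)^2 = 0.842724

0.842724


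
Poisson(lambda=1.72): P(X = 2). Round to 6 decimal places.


P = e^(-lam) * lam^k / k!
e^(-1.72) ≈ 0.1790661
lam^k = 1.72^2 = 2.9584
k! = 2! = 2
P = 0.1790661 * 2.9584 / 2 ≈ 0.264875

0.264875


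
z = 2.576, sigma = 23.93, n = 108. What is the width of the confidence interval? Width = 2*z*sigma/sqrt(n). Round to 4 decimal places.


width = 2*z*sigma/sqrt(n)
2*z*sigma = 2 * 2.576 * 23.93 = 123.28736
sqrt(108) ≈ 10.392305
width = 123.28736 / 10.392305 ≈ 11.863332

11.8633


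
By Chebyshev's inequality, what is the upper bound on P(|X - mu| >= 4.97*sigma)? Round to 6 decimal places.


P <= 1/k^2
k^2 = 4.97^2 = 24.7009
1/k^2 = 1 / 24.7009 ≈ 0.04048435

0.040484


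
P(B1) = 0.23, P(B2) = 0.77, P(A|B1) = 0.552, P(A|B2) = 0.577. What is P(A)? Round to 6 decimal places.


P(A) = P(A|B1)*P(B1) + P(A|B2)*P(B2)
P(A|B1)*P(B1) = 0.552 * 0.23 = 0.12696
P(A|B2)*P(B2) = 0.577 * 0.77 = 0.44429
P(A) = 0.12696 + 0.44429 = 0.57125

0.571250


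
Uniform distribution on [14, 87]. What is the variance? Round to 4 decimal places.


Var = (b-a)^2 / 12
(b-a)^2 = (87 - 14)^2 = 5329
Var = 5329/12 ≈ 444.083333

444.0833


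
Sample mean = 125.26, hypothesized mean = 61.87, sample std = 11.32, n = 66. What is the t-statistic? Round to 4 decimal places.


t = (xbar - mu0) / (s/sqrt(n))
xbar - mu0 = 125.26 - 61.87 = 63.39
sqrt(66) ≈ 8.12403840
s/sqrt(n) = 11.32 / 8.12403840 ≈ 1.39339568
t = 63.39 / 1.39339568 ≈ 45.493180

45.4932


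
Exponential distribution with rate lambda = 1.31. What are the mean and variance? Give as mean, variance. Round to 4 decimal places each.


mean = 1/lam, var = 1/lam^2
mean = 1 / 1.31 = 100/131 ≈ 0.763359
lam^2 = 1.31^2 = 1.7161
var = 1 / 1.7161 ≈ 0.582717

0.7634, 0.5827


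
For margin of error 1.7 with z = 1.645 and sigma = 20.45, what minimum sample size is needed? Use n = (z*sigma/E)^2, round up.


z*sigma/E = 1.645 * 20.45 / 1.7 = 134561/6800 ≈ 19.788382
(z*sigma/E)^2 ≈ 391.580076
round up: n = 392

392


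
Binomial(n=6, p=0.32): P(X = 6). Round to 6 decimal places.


P = C(n,k) * p^k * (1-p)^(n-k)
C(6,6) = 1
p^k = 0.32^6 ≈ 0.001073742
(1-p)^(n-k) = 0.68^0 = 1
P = 1 * 0.001073742 * 1 ≈ 0.001074

0.001074


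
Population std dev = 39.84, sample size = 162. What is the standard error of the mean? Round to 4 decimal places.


SE = sigma / sqrt(n)
sqrt(162) ≈ 12.727922
SE = 39.84 / 12.727922 ≈ 3.130126

3.1301


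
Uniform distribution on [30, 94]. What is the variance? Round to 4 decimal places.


Var = (b-a)^2 / 12
(b-a)^2 = (94 - 30)^2 = 4096
Var = 4096/12 ≈ 341.333333

341.3333


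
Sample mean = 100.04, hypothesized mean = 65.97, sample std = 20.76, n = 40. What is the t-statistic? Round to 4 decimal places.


t = (xbar - mu0) / (s/sqrt(n))
xbar - mu0 = 100.04 - 65.97 = 34.07
sqrt(40) ≈ 6.32455532
s/sqrt(n) = 20.76 / 6.32455532 ≈ 3.28244421
t = 34.07 / 3.28244421 ≈ 10.379460

10.3795


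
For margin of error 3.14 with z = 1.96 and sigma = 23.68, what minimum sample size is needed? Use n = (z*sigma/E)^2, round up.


z*sigma/E = 1.96 * 23.68 / 3.14 = 58016/3925 ≈ 14.781146
(z*sigma/E)^2 ≈ 218.482292
round up: n = 219

219


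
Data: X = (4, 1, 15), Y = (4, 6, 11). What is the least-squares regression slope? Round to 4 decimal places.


b = sum((xi-xbar)(yi-ybar)) / sum((xi-xbar)^2)
n = 3, xbar = 20/3 ≈ 6.666667, ybar = 21/3 = 7
Sxy = sum((xi-xbar)(yi-ybar)) = 47
Sxx = sum((xi-xbar)^2) = 326/3 ≈ 108.666667
b = Sxy / Sxx = 141/326 ≈ 0.432515

0.4325


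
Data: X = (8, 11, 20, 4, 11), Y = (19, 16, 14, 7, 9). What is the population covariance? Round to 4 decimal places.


Cov = (1/n)*sum((xi-xbar)(yi-ybar))
n = 5, xbar = 54/5 = 10.8, ybar = 65/5 = 13
sum((xi-xbar)(yi-ybar)) = 33
Cov = 33 / 5 = 6.6

6.6000


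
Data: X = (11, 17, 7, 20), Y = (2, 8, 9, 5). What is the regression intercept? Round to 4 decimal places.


a = ybar - b*xbar, where b = sum((xi-xbar)(yi-ybar)) / sum((xi-xbar)^2)
n = 4, xbar = 55/4 = 13.75, ybar = 24/4 = 6
Sxy = sum((xi-xbar)(yi-ybar)) = -9
Sxx = sum((xi-xbar)^2) = 102.75
b = Sxy / Sxx = -12/137 ≈ -0.087591
a = 6 - (-0.087591) * 13.75 = 987/137 ≈ 7.204380

7.2044


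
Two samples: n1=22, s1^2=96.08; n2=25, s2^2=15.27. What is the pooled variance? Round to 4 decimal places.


sp^2 = ((n1-1)*s1^2 + (n2-1)*s2^2)/(n1+n2-2)
(n1-1)*s1^2 = 21 * 96.08 = 2017.68
(n2-1)*s2^2 = 24 * 15.27 = 366.48
numerator = 2017.68 + 366.48 = 2384.16
n1+n2-2 = 45
sp^2 = 2384.16 / 45 = 19868/375 ≈ 52.981333

52.9813


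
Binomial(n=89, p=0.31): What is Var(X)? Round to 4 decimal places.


Var = n*p*(1-p) = 89 * 0.31 * 0.69 = 19.0371

19.0371


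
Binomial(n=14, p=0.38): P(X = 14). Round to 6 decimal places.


P = C(n,k) * p^k * (1-p)^(n-k)
C(14,14) = 1
p^k = 0.38^14 ≈ 0.000001309093
(1-p)^(n-k) = 0.62^0 = 1
P = 1 * 0.000001309093 * 1 ≈ 0.000001

0.000001


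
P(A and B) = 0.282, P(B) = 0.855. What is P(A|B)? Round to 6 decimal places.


P(A|B) = P(A and B) / P(B) = 0.282 / 0.855 = 94/285 ≈ 0.32982456

0.329825


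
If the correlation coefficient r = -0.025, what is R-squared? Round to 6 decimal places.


R^2 = r^2 = (-0.025)^2 = 0.000625

0.000625


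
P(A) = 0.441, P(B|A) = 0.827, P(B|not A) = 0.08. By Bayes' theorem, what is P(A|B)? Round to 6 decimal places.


P(A|B) = P(B|A)*P(A) / P(B), P(B) = P(B|A)*P(A) + P(B|not A)*P(not A)
P(B|A)*P(A) = 0.827 * 0.441 = 0.364707
P(B|not A)*P(not A) = 0.08 * 0.559 = 0.04472
P(B) = 0.364707 + 0.04472 = 0.409427
P(A|B) = 0.364707 / 0.409427 ≈ 0.89077418

0.890774


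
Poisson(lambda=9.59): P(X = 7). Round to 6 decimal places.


P = e^(-lam) * lam^k / k!
e^(-9.59) ≈ 0.00006840942
lam^k = 9.59^7 ≈ 7459852.667108
k! = 7! = 5040
P = 0.00006840942 * 7459852.667108 / 5040 ≈ 0.101255

0.101255


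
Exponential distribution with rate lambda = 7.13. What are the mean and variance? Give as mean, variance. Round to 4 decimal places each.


mean = 1/lam, var = 1/lam^2
mean = 1 / 7.13 = 100/713 ≈ 0.140252
lam^2 = 7.13^2 = 50.8369
var = 1 / 50.8369 ≈ 0.019671

0.1403, 0.0197


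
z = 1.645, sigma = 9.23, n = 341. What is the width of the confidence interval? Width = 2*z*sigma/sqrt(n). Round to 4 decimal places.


width = 2*z*sigma/sqrt(n)
2*z*sigma = 2 * 1.645 * 9.23 = 30.3667
sqrt(341) ≈ 18.466185
width = 30.3667 / 18.466185 ≈ 1.644449

1.6444


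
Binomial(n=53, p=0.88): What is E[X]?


E[X] = n*p = 53 * 0.88 = 46.64

46.64


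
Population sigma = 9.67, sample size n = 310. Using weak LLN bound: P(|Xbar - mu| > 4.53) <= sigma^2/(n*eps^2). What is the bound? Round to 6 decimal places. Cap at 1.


bound = min(1, sigma^2/(n*eps^2))
sigma^2 = 9.67^2 = 93.5089
n*eps^2 = 310 * 4.53^2 = 310 * 20.5209 = 6361.479
sigma^2/(n*eps^2) = 93.5089 / 6361.479 ≈ 0.01469924

0.014699


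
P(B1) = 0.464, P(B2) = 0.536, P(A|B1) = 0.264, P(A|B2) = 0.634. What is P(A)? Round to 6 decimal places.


P(A) = P(A|B1)*P(B1) + P(A|B2)*P(B2)
P(A|B1)*P(B1) = 0.264 * 0.464 = 0.122496
P(A|B2)*P(B2) = 0.634 * 0.536 = 0.339824
P(A) = 0.122496 + 0.339824 = 0.46232

0.462320


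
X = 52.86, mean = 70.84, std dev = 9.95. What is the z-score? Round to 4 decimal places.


z = (X - mu) / sigma
X - mu = 52.86 - 70.84 = -17.98
z = -17.98 / 9.95 = -1798/995 ≈ -1.807035

-1.8070


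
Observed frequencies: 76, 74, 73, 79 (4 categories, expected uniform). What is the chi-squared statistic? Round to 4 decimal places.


chi2 = sum((O-E)^2/E), E = total/4
total = 302, E = 302/4 = 75.5
(76 - 75.5)^2 / 75.5 = 0.25 / 75.5 = 1/302 ≈ 0.003311
(74 - 75.5)^2 / 75.5 = 2.25 / 75.5 = 9/302 ≈ 0.029801
(73 - 75.5)^2 / 75.5 = 6.25 / 75.5 = 25/302 ≈ 0.082781
(79 - 75.5)^2 / 75.5 = 12.25 / 75.5 = 49/302 ≈ 0.162252
chi2 = 42/151 ≈ 0.278146

0.2781


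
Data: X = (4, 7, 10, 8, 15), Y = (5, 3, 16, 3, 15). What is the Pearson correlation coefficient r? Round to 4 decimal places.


r = sum((xi-xbar)(yi-ybar)) / sqrt(sum((xi-xbar)^2) * sum((yi-ybar)^2))
n = 5, xbar = 44/5 = 8.8, ybar = 42/5 = 8.4
Sxy = sum((xi-xbar)(yi-ybar)) = 80.4
Sxx = sum((xi-xbar)^2) = 66.8
Syy = sum((yi-ybar)^2) = 171.2
sqrt(Sxx*Syy) ≈ 106.939983
r = Sxy / sqrt(Sxx*Syy) = 80.4 / 106.939983 ≈ 0.751824

0.7518


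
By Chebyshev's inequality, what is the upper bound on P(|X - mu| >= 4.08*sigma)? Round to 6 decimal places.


P <= 1/k^2
k^2 = 4.08^2 = 16.6464
1/k^2 = 1 / 16.6464 ≈ 0.06007305

0.060073


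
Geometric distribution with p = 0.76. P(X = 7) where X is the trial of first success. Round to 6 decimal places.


P = (1-p)^(k-1) * p
(1-p)^(k-1) = 0.24^6 ≈ 0.0001911030
P = 0.0001911030 * 0.76 ≈ 0.0001452383

0.000145


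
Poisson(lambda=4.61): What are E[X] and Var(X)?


E[X] = Var(X) = lambda = 4.61

4.61, 4.61


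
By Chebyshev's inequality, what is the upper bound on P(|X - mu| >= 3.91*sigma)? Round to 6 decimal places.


P <= 1/k^2
k^2 = 3.91^2 = 15.2881
1/k^2 = 1 / 15.2881 ≈ 0.06541035

0.065410


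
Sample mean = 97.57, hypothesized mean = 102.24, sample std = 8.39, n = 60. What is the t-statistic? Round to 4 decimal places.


t = (xbar - mu0) / (s/sqrt(n))
xbar - mu0 = 97.57 - 102.24 = -4.67
sqrt(60) ≈ 7.74596669
s/sqrt(n) = 8.39 / 7.74596669 ≈ 1.08314434
t = -4.67 / 1.08314434 ≈ -4.311521

-4.3115


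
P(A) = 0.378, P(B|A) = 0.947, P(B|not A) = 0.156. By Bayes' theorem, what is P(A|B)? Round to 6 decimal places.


P(A|B) = P(B|A)*P(A) / P(B), P(B) = P(B|A)*P(A) + P(B|not A)*P(not A)
P(B|A)*P(A) = 0.947 * 0.378 = 0.357966
P(B|not A)*P(not A) = 0.156 * 0.622 = 0.097032
P(B) = 0.357966 + 0.097032 = 0.454998
P(A|B) = 0.357966 / 0.454998 ≈ 0.78674192

0.786742


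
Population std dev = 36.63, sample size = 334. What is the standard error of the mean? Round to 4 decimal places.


SE = sigma / sqrt(n)
sqrt(334) ≈ 18.275667
SE = 36.63 / 18.275667 ≈ 2.004304

2.0043


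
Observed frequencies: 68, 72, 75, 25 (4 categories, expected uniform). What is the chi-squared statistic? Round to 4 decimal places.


chi2 = sum((O-E)^2/E), E = total/4
total = 240, E = 240/4 = 60
(68 - 60)^2 / 60 = 64 / 60 = 16/15 ≈ 1.066667
(72 - 60)^2 / 60 = 144 / 60 = 2.4
(75 - 60)^2 / 60 = 225 / 60 = 3.75
(25 - 60)^2 / 60 = 1225 / 60 = 245/12 ≈ 20.416667
chi2 = 829/30 ≈ 27.633333

27.6333


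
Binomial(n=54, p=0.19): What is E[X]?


E[X] = n*p = 54 * 0.19 = 10.26

10.26


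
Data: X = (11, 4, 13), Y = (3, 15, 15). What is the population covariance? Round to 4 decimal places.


Cov = (1/n)*sum((xi-xbar)(yi-ybar))
n = 3, xbar = 28/3 ≈ 9.333333, ybar = 33/3 = 11
sum((xi-xbar)(yi-ybar)) = -20
Cov = -20 / 3 = -20/3 ≈ -6.666667

-6.6667


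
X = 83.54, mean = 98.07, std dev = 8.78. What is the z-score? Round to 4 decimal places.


z = (X - mu) / sigma
X - mu = 83.54 - 98.07 = -14.53
z = -14.53 / 8.78 = -1453/878 ≈ -1.654897

-1.6549


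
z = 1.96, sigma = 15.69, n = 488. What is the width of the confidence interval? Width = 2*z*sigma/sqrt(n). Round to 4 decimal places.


width = 2*z*sigma/sqrt(n)
2*z*sigma = 2 * 1.96 * 15.69 = 61.5048
sqrt(488) ≈ 22.090722
width = 61.5048 / 22.090722 ≈ 2.784191

2.7842


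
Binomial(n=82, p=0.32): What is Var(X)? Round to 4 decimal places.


Var = n*p*(1-p) = 82 * 0.32 * 0.68 = 17.8432

17.8432


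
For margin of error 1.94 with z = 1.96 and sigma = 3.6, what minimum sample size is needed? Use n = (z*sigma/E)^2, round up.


z*sigma/E = 1.96 * 3.6 / 1.94 = 1764/485 ≈ 3.637113
(z*sigma/E)^2 ≈ 13.228594
round up: n = 14

14


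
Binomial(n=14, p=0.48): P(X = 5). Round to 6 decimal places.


P = C(n,k) * p^k * (1-p)^(n-k)
C(14,5) = 2002
p^k = 0.48^5 ≈ 0.02548040
(1-p)^(n-k) = 0.52^9 ≈ 0.002779906
P = 2002 * 0.02548040 * 0.002779906 ≈ 0.141808

0.141808


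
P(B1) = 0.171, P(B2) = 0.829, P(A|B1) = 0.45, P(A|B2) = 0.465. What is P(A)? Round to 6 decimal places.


P(A) = P(A|B1)*P(B1) + P(A|B2)*P(B2)
P(A|B1)*P(B1) = 0.45 * 0.171 = 0.07695
P(A|B2)*P(B2) = 0.465 * 0.829 = 0.385485
P(A) = 0.07695 + 0.385485 = 0.462435

0.462435


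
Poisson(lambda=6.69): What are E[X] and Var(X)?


E[X] = Var(X) = lambda = 6.69

6.69, 6.69


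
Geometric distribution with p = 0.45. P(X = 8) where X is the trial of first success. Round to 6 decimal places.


P = (1-p)^(k-1) * p
(1-p)^(k-1) = 0.55^7 ≈ 0.01522435
P = 0.01522435 * 0.45 ≈ 0.006850959

0.006851


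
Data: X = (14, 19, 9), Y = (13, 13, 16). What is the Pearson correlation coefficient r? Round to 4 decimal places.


r = sum((xi-xbar)(yi-ybar)) / sqrt(sum((xi-xbar)^2) * sum((yi-ybar)^2))
n = 3, xbar = 42/3 = 14, ybar = 42/3 = 14
Sxy = sum((xi-xbar)(yi-ybar)) = -15
Sxx = sum((xi-xbar)^2) = 50
Syy = sum((yi-ybar)^2) = 6
sqrt(Sxx*Syy) ≈ 17.320508
r = Sxy / sqrt(Sxx*Syy) = -15 / 17.320508 ≈ -0.866025

-0.8660


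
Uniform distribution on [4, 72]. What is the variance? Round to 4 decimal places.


Var = (b-a)^2 / 12
(b-a)^2 = (72 - 4)^2 = 4624
Var = 4624/12 ≈ 385.333333

385.3333


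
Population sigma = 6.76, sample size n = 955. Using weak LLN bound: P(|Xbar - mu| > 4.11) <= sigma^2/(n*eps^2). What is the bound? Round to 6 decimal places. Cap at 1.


bound = min(1, sigma^2/(n*eps^2))
sigma^2 = 6.76^2 = 45.6976
n*eps^2 = 955 * 4.11^2 = 955 * 16.8921 = 16131.9555
sigma^2/(n*eps^2) = 45.6976 / 16131.9555 ≈ 0.00283274

0.002833


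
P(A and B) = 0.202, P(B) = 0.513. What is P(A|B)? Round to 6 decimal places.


P(A|B) = P(A and B) / P(B) = 0.202 / 0.513 = 202/513 ≈ 0.39376218

0.393762


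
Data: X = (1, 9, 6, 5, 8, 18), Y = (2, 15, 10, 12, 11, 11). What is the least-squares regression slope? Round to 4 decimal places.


b = sum((xi-xbar)(yi-ybar)) / sum((xi-xbar)^2)
n = 6, xbar = 47/6 ≈ 7.833333, ybar = 61/6 ≈ 10.166667
Sxy = sum((xi-xbar)(yi-ybar)) = 391/6 ≈ 65.166667
Sxx = sum((xi-xbar)^2) = 977/6 ≈ 162.833333
b = Sxy / Sxx = 391/977 ≈ 0.400205

0.4002


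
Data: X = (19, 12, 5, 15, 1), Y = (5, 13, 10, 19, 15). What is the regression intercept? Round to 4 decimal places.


a = ybar - b*xbar, where b = sum((xi-xbar)(yi-ybar)) / sum((xi-xbar)^2)
n = 5, xbar = 52/5 = 10.4, ybar = 62/5 = 12.4
Sxy = sum((xi-xbar)(yi-ybar)) = -43.8
Sxx = sum((xi-xbar)^2) = 215.2
b = Sxy / Sxx = -219/1076 ≈ -0.203532
a = 12.4 - (-0.203532) * 10.4 = 3905/269 ≈ 14.516729

14.5167


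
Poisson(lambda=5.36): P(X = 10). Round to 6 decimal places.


P = e^(-lam) * lam^k / k!
e^(-5.36) ≈ 0.004700906
lam^k = 5.36^10 ≈ 19572571.891156
k! = 10! = 3628800
P = 0.004700906 * 19572571.891156 / 3628800 ≈ 0.025355

0.025355


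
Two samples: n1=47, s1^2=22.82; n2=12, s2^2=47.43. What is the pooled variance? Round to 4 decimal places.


sp^2 = ((n1-1)*s1^2 + (n2-1)*s2^2)/(n1+n2-2)
(n1-1)*s1^2 = 46 * 22.82 = 1049.72
(n2-1)*s2^2 = 11 * 47.43 = 521.73
numerator = 1049.72 + 521.73 = 1571.45
n1+n2-2 = 57
sp^2 = 1571.45 / 57 = 31429/1140 ≈ 27.569298

27.5693


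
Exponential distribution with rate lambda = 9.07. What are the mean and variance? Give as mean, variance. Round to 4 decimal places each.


mean = 1/lam, var = 1/lam^2
mean = 1 / 9.07 = 100/907 ≈ 0.110254
lam^2 = 9.07^2 = 82.2649
var = 1 / 82.2649 ≈ 0.012156

0.1103, 0.0122


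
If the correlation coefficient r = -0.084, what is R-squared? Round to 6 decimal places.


R^2 = r^2 = (-0.084)^2 = 0.007056

0.007056


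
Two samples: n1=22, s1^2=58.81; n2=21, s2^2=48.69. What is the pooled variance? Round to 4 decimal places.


sp^2 = ((n1-1)*s1^2 + (n2-1)*s2^2)/(n1+n2-2)
(n1-1)*s1^2 = 21 * 58.81 = 1235.01
(n2-1)*s2^2 = 20 * 48.69 = 973.8
numerator = 1235.01 + 973.8 = 2208.81
n1+n2-2 = 41
sp^2 = 2208.81 / 41 = 220881/4100 ≈ 53.873415

53.8734


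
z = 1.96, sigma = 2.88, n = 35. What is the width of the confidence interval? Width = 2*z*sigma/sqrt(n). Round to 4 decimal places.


width = 2*z*sigma/sqrt(n)
2*z*sigma = 2 * 1.96 * 2.88 = 11.2896
sqrt(35) ≈ 5.916080
width = 11.2896 / 5.916080 ≈ 1.908291

1.9083


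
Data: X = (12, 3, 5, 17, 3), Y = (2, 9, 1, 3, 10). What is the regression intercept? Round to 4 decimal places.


a = ybar - b*xbar, where b = sum((xi-xbar)(yi-ybar)) / sum((xi-xbar)^2)
n = 5, xbar = 40/5 = 8, ybar = 25/5 = 5
Sxy = sum((xi-xbar)(yi-ybar)) = -63
Sxx = sum((xi-xbar)^2) = 156
b = Sxy / Sxx = -21/52 ≈ -0.403846
a = 5 - (-0.403846) * 8 = 107/13 ≈ 8.230769

8.2308


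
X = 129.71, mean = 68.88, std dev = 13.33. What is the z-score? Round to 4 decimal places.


z = (X - mu) / sigma
X - mu = 129.71 - 68.88 = 60.83
z = 60.83 / 13.33 = 6083/1333 ≈ 4.563391

4.5634


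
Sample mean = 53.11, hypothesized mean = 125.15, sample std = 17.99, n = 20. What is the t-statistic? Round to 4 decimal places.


t = (xbar - mu0) / (s/sqrt(n))
xbar - mu0 = 53.11 - 125.15 = -72.04
sqrt(20) ≈ 4.47213595
s/sqrt(n) = 17.99 / 4.47213595 ≈ 4.02268629
t = -72.04 / 4.02268629 ≈ -17.908431

-17.9084


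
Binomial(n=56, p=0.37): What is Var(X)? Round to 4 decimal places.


Var = n*p*(1-p) = 56 * 0.37 * 0.63 = 13.0536

13.0536


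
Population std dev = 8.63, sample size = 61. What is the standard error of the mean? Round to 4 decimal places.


SE = sigma / sqrt(n)
sqrt(61) ≈ 7.810250
SE = 8.63 / 7.810250 ≈ 1.104958

1.1050


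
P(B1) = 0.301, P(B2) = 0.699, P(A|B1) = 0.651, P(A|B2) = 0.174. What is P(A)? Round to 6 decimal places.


P(A) = P(A|B1)*P(B1) + P(A|B2)*P(B2)
P(A|B1)*P(B1) = 0.651 * 0.301 = 0.195951
P(A|B2)*P(B2) = 0.174 * 0.699 = 0.121626
P(A) = 0.195951 + 0.121626 = 0.317577

0.317577


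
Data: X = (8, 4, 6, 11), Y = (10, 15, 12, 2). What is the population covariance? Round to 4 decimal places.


Cov = (1/n)*sum((xi-xbar)(yi-ybar))
n = 4, xbar = 29/4 = 7.25, ybar = 39/4 = 9.75
sum((xi-xbar)(yi-ybar)) = -48.75
Cov = -48.75 / 4 = -12.1875

-12.1875


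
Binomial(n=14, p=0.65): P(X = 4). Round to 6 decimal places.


P = C(n,k) * p^k * (1-p)^(n-k)
C(14,4) = 1001
p^k = 0.65^4 ≈ 0.1785063
(1-p)^(n-k) = 0.35^10 ≈ 0.00002758547
P = 1001 * 0.1785063 * 0.00002758547 ≈ 0.004929

0.004929


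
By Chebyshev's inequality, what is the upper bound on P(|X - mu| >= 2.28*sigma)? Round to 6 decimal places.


P <= 1/k^2
k^2 = 2.28^2 = 5.1984
1/k^2 = 1 / 5.1984 = 625/3249 ≈ 0.19236688

0.192367


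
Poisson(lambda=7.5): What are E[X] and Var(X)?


E[X] = Var(X) = lambda = 7.5

7.5, 7.5


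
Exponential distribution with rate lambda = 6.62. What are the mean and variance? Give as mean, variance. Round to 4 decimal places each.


mean = 1/lam, var = 1/lam^2
mean = 1 / 6.62 = 50/331 ≈ 0.151057
lam^2 = 6.62^2 = 43.8244
var = 1 / 43.8244 ≈ 0.022818

0.1511, 0.0228


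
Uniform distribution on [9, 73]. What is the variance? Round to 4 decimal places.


Var = (b-a)^2 / 12
(b-a)^2 = (73 - 9)^2 = 4096
Var = 4096/12 ≈ 341.333333

341.3333


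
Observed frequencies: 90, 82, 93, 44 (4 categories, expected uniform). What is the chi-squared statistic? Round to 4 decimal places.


chi2 = sum((O-E)^2/E), E = total/4
total = 309, E = 309/4 = 77.25
(90 - 77.25)^2 / 77.25 = 162.5625 / 77.25 = 867/412 ≈ 2.104369
(82 - 77.25)^2 / 77.25 = 22.5625 / 77.25 = 361/1236 ≈ 0.292071
(93 - 77.25)^2 / 77.25 = 248.0625 / 77.25 = 1323/412 ≈ 3.211165
(44 - 77.25)^2 / 77.25 = 1105.5625 / 77.25 = 17689/1236 ≈ 14.311489
chi2 = 6155/309 ≈ 19.919094

19.9191


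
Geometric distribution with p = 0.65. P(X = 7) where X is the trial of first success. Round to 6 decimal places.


P = (1-p)^(k-1) * p
(1-p)^(k-1) = 0.35^6 ≈ 0.001838266
P = 0.001838266 * 0.65 ≈ 0.001194873

0.001195


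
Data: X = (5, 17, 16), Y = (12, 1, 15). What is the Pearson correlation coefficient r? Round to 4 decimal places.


r = sum((xi-xbar)(yi-ybar)) / sqrt(sum((xi-xbar)^2) * sum((yi-ybar)^2))
n = 3, xbar = 38/3 ≈ 12.666667, ybar = 28/3 ≈ 9.333333
Sxy = sum((xi-xbar)(yi-ybar)) = -113/3 ≈ -37.666667
Sxx = sum((xi-xbar)^2) = 266/3 ≈ 88.666667
Syy = sum((yi-ybar)^2) = 326/3 ≈ 108.666667
sqrt(Sxx*Syy) ≈ 98.158602
r = Sxy / sqrt(Sxx*Syy) = -37.666667 / 98.158602 ≈ -0.383733

-0.3837


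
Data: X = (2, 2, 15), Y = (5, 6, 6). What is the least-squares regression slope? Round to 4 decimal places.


b = sum((xi-xbar)(yi-ybar)) / sum((xi-xbar)^2)
n = 3, xbar = 19/3 ≈ 6.333333, ybar = 17/3 ≈ 5.666667
Sxy = sum((xi-xbar)(yi-ybar)) = 13/3 ≈ 4.333333
Sxx = sum((xi-xbar)^2) = 338/3 ≈ 112.666667
b = Sxy / Sxx = 1/26 ≈ 0.038462

0.0385


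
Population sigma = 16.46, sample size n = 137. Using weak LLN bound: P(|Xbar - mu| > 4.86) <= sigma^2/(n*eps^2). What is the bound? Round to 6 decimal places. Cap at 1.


bound = min(1, sigma^2/(n*eps^2))
sigma^2 = 16.46^2 = 270.9316
n*eps^2 = 137 * 4.86^2 = 137 * 23.6196 = 3235.8852
sigma^2/(n*eps^2) = 270.9316 / 3235.8852 ≈ 0.08372720

0.083727


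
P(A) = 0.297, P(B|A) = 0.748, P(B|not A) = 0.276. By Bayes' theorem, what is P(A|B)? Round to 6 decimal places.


P(A|B) = P(B|A)*P(A) / P(B), P(B) = P(B|A)*P(A) + P(B|not A)*P(not A)
P(B|A)*P(A) = 0.748 * 0.297 = 0.222156
P(B|not A)*P(not A) = 0.276 * 0.703 = 0.194028
P(B) = 0.222156 + 0.194028 = 0.416184
P(A|B) = 0.222156 / 0.416184 ≈ 0.53379275

0.533793


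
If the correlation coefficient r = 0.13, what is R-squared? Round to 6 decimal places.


R^2 = r^2 = (0.13)^2 = 0.0169

0.016900


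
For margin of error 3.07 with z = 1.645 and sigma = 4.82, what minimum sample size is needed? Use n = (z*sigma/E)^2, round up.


z*sigma/E = 1.645 * 4.82 / 3.07 ≈ 2.582704
(z*sigma/E)^2 ≈ 6.670358
round up: n = 7

7


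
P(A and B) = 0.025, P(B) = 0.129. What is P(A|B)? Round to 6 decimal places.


P(A|B) = P(A and B) / P(B) = 0.025 / 0.129 = 25/129 ≈ 0.19379845

0.193798


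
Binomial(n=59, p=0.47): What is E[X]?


E[X] = n*p = 59 * 0.47 = 27.73

27.73


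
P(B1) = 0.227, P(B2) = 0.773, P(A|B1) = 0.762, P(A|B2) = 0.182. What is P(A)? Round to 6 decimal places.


P(A) = P(A|B1)*P(B1) + P(A|B2)*P(B2)
P(A|B1)*P(B1) = 0.762 * 0.227 = 0.172974
P(A|B2)*P(B2) = 0.182 * 0.773 = 0.140686
P(A) = 0.172974 + 0.140686 = 0.31366

0.313660


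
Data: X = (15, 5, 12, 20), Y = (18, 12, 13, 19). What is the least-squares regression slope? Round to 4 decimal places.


b = sum((xi-xbar)(yi-ybar)) / sum((xi-xbar)^2)
n = 4, xbar = 52/4 = 13, ybar = 62/4 = 15.5
Sxy = sum((xi-xbar)(yi-ybar)) = 60
Sxx = sum((xi-xbar)^2) = 118
b = Sxy / Sxx = 30/59 ≈ 0.508475

0.5085


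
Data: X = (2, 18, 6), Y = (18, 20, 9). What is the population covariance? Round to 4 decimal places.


Cov = (1/n)*sum((xi-xbar)(yi-ybar))
n = 3, xbar = 26/3 ≈ 8.666667, ybar = 47/3 ≈ 15.666667
sum((xi-xbar)(yi-ybar)) = 128/3 ≈ 42.666667
Cov = 42.666667 / 3 = 128/9 ≈ 14.222222

14.2222


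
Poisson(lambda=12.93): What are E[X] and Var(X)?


E[X] = Var(X) = lambda = 12.93

12.93, 12.93


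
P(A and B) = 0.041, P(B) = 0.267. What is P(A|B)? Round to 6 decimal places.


P(A|B) = P(A and B) / P(B) = 0.041 / 0.267 = 41/267 ≈ 0.15355805

0.153558


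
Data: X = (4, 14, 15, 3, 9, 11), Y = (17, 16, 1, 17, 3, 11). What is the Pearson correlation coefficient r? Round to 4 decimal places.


r = sum((xi-xbar)(yi-ybar)) / sqrt(sum((xi-xbar)^2) * sum((yi-ybar)^2))
n = 6, xbar = 56/6 = 28/3 ≈ 9.333333, ybar = 65/6 ≈ 10.833333
Sxy = sum((xi-xbar)(yi-ybar)) = -302/3 ≈ -100.666667
Sxx = sum((xi-xbar)^2) = 376/3 ≈ 125.333333
Syy = sum((yi-ybar)^2) = 1565/6 ≈ 260.833333
sqrt(Sxx*Syy) ≈ 180.806834
r = Sxy / sqrt(Sxx*Syy) = -100.666667 / 180.806834 ≈ -0.556764

-0.5568


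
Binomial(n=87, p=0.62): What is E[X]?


E[X] = n*p = 87 * 0.62 = 53.94

53.94


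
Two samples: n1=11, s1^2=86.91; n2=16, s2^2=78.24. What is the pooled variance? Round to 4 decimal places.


sp^2 = ((n1-1)*s1^2 + (n2-1)*s2^2)/(n1+n2-2)
(n1-1)*s1^2 = 10 * 86.91 = 869.1
(n2-1)*s2^2 = 15 * 78.24 = 1173.6
numerator = 869.1 + 1173.6 = 2042.7
n1+n2-2 = 25
sp^2 = 2042.7 / 25 = 81.708

81.7080


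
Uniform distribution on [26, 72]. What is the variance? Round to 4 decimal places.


Var = (b-a)^2 / 12
(b-a)^2 = (72 - 26)^2 = 2116
Var = 2116/12 ≈ 176.333333

176.3333


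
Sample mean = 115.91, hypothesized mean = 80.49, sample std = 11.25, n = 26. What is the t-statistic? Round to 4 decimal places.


t = (xbar - mu0) / (s/sqrt(n))
xbar - mu0 = 115.91 - 80.49 = 35.42
sqrt(26) ≈ 5.09901951
s/sqrt(n) = 11.25 / 5.09901951 ≈ 2.20630652
t = 35.42 / 2.20630652 ≈ 16.053980

16.0540


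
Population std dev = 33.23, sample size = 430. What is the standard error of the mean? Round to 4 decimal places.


SE = sigma / sqrt(n)
sqrt(430) ≈ 20.736441
SE = 33.23 / 20.736441 ≈ 1.602493

1.6025


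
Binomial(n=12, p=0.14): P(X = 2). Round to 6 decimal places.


P = C(n,k) * p^k * (1-p)^(n-k)
C(12,2) = 66
p^k = 0.14^2 = 0.0196
(1-p)^(n-k) = 0.86^10 ≈ 0.2213016
P = 66 * 0.0196 * 0.2213016 ≈ 0.286276

0.286276


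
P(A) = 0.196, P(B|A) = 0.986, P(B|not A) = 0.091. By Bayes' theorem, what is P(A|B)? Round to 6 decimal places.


P(A|B) = P(B|A)*P(A) / P(B), P(B) = P(B|A)*P(A) + P(B|not A)*P(not A)
P(B|A)*P(A) = 0.986 * 0.196 = 0.193256
P(B|not A)*P(not A) = 0.091 * 0.804 = 0.073164
P(B) = 0.193256 + 0.073164 = 0.26642
P(A|B) = 0.193256 / 0.26642 = 6902/9515 ≈ 0.72538098

0.725381


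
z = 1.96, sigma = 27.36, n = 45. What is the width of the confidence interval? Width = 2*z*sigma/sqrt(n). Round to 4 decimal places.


width = 2*z*sigma/sqrt(n)
2*z*sigma = 2 * 1.96 * 27.36 = 107.2512
sqrt(45) ≈ 6.708204
width = 107.2512 / 6.708204 ≈ 15.988065

15.9881


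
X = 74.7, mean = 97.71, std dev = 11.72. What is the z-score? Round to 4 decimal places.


z = (X - mu) / sigma
X - mu = 74.7 - 97.71 = -23.01
z = -23.01 / 11.72 = -2301/1172 ≈ -1.963311

-1.9633


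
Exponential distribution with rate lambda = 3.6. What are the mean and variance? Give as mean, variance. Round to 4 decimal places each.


mean = 1/lam, var = 1/lam^2
mean = 1 / 3.6 = 5/18 ≈ 0.277778
lam^2 = 3.6^2 = 12.96
var = 1 / 12.96 = 25/324 ≈ 0.077160

0.2778, 0.0772


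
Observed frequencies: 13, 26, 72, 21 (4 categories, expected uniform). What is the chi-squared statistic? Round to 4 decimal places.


chi2 = sum((O-E)^2/E), E = total/4
total = 132, E = 132/4 = 33
(13 - 33)^2 / 33 = 400 / 33 = 400/33 ≈ 12.121212
(26 - 33)^2 / 33 = 49 / 33 = 49/33 ≈ 1.484848
(72 - 33)^2 / 33 = 1521 / 33 = 507/11 ≈ 46.090909
(21 - 33)^2 / 33 = 144 / 33 = 48/11 ≈ 4.363636
chi2 = 2114/33 ≈ 64.060606

64.0606


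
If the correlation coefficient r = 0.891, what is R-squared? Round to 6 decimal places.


R^2 = r^2 = (0.891)^2 = 0.793881

0.793881


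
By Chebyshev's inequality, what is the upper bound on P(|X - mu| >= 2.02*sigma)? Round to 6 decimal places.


P <= 1/k^2
k^2 = 2.02^2 = 4.0804
1/k^2 = 1 / 4.0804 ≈ 0.24507401

0.245074


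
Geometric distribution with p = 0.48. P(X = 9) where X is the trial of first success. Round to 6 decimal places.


P = (1-p)^(k-1) * p
(1-p)^(k-1) = 0.52^8 ≈ 0.005345973
P = 0.005345973 * 0.48 ≈ 0.002566067

0.002566


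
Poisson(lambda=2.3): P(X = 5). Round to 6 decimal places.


P = e^(-lam) * lam^k / k!
e^(-2.3) ≈ 0.1002588
lam^k = 2.3^5 = 64.36343
k! = 5! = 120
P = 0.1002588 * 64.36343 / 120 ≈ 0.053775

0.053775


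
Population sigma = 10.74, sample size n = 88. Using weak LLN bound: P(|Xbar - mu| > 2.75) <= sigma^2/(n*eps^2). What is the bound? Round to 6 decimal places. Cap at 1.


bound = min(1, sigma^2/(n*eps^2))
sigma^2 = 10.74^2 = 115.3476
n*eps^2 = 88 * 2.75^2 = 88 * 7.5625 = 665.5
sigma^2/(n*eps^2) = 115.3476 / 665.5 ≈ 0.17332472

0.173325


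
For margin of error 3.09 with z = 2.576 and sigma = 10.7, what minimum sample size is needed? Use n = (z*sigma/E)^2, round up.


z*sigma/E = 2.576 * 10.7 / 3.09 = 68908/7725 ≈ 8.920129
(z*sigma/E)^2 ≈ 79.568709
round up: n = 80

80


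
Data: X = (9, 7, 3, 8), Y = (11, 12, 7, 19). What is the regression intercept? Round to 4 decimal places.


a = ybar - b*xbar, where b = sum((xi-xbar)(yi-ybar)) / sum((xi-xbar)^2)
n = 4, xbar = 27/4 = 6.75, ybar = 49/4 = 12.25
Sxy = sum((xi-xbar)(yi-ybar)) = 25.25
Sxx = sum((xi-xbar)^2) = 20.75
b = Sxy / Sxx = 101/83 ≈ 1.216867
a = 12.25 - 1.216867 * 6.75 = 335/83 ≈ 4.036145

4.0361


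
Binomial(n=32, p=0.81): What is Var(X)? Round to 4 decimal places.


Var = n*p*(1-p) = 32 * 0.81 * 0.19 = 4.9248

4.9248


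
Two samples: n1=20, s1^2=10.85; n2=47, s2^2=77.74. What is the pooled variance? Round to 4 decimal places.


sp^2 = ((n1-1)*s1^2 + (n2-1)*s2^2)/(n1+n2-2)
(n1-1)*s1^2 = 19 * 10.85 = 206.15
(n2-1)*s2^2 = 46 * 77.74 = 3576.04
numerator = 206.15 + 3576.04 = 3782.19
n1+n2-2 = 65
sp^2 = 3782.19 / 65 = 378219/6500 ≈ 58.187538

58.1875


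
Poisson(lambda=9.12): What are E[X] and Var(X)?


E[X] = Var(X) = lambda = 9.12

9.12, 9.12


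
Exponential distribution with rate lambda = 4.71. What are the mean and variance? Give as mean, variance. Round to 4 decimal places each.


mean = 1/lam, var = 1/lam^2
mean = 1 / 4.71 = 100/471 ≈ 0.212314
lam^2 = 4.71^2 = 22.1841
var = 1 / 22.1841 ≈ 0.045077

0.2123, 0.0451


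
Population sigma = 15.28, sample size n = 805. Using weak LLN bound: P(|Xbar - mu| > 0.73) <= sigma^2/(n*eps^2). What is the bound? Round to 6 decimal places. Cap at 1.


bound = min(1, sigma^2/(n*eps^2))
sigma^2 = 15.28^2 = 233.4784
n*eps^2 = 805 * 0.73^2 = 805 * 0.5329 = 428.9845
sigma^2/(n*eps^2) = 233.4784 / 428.9845 ≈ 0.54425836

0.544258


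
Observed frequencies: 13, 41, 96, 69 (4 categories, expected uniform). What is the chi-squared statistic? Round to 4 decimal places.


chi2 = sum((O-E)^2/E), E = total/4
total = 219, E = 219/4 = 54.75
(13 - 54.75)^2 / 54.75 = 1743.0625 / 54.75 = 27889/876 ≈ 31.836758
(41 - 54.75)^2 / 54.75 = 189.0625 / 54.75 = 3025/876 ≈ 3.453196
(96 - 54.75)^2 / 54.75 = 1701.5625 / 54.75 = 9075/292 ≈ 31.078767
(69 - 54.75)^2 / 54.75 = 203.0625 / 54.75 = 1083/292 ≈ 3.708904
chi2 = 15347/219 ≈ 70.077626

70.0776


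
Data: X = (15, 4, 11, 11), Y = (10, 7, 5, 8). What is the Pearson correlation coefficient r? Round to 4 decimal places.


r = sum((xi-xbar)(yi-ybar)) / sqrt(sum((xi-xbar)^2) * sum((yi-ybar)^2))
n = 4, xbar = 41/4 = 10.25, ybar = 30/4 = 7.5
Sxy = sum((xi-xbar)(yi-ybar)) = 13.5
Sxx = sum((xi-xbar)^2) = 62.75
Syy = sum((yi-ybar)^2) = 13
sqrt(Sxx*Syy) ≈ 28.561338
r = Sxy / sqrt(Sxx*Syy) = 13.5 / 28.561338 ≈ 0.472667

0.4727


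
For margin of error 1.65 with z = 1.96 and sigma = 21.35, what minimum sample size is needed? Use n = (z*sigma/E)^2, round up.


z*sigma/E = 1.96 * 21.35 / 1.65 = 20923/825 ≈ 25.361212
(z*sigma/E)^2 ≈ 643.191080
round up: n = 644

644


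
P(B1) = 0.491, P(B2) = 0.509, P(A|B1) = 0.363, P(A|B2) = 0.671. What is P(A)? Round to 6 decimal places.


P(A) = P(A|B1)*P(B1) + P(A|B2)*P(B2)
P(A|B1)*P(B1) = 0.363 * 0.491 = 0.178233
P(A|B2)*P(B2) = 0.671 * 0.509 = 0.341539
P(A) = 0.178233 + 0.341539 = 0.519772

0.519772


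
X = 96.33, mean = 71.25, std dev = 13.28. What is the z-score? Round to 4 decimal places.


z = (X - mu) / sigma
X - mu = 96.33 - 71.25 = 25.08
z = 25.08 / 13.28 = 627/332 ≈ 1.888554

1.8886


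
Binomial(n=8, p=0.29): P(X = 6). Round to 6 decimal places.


P = C(n,k) * p^k * (1-p)^(n-k)
C(8,6) = 28
p^k = 0.29^6 ≈ 0.0005948233
(1-p)^(n-k) = 0.71^2 = 0.5041
P = 28 * 0.0005948233 * 0.5041 ≈ 0.008396

0.008396


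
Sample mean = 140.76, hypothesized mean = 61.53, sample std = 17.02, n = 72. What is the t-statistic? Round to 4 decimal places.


t = (xbar - mu0) / (s/sqrt(n))
xbar - mu0 = 140.76 - 61.53 = 79.23
sqrt(72) ≈ 8.48528137
s/sqrt(n) = 17.02 / 8.48528137 ≈ 2.00582624
t = 79.23 / 2.00582624 ≈ 39.499932

39.4999


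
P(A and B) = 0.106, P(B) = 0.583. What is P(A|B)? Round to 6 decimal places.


P(A|B) = P(A and B) / P(B) = 0.106 / 0.583 = 2/11 ≈ 0.18181818

0.181818


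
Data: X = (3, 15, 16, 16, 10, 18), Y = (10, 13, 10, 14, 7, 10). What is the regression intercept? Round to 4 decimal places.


a = ybar - b*xbar, where b = sum((xi-xbar)(yi-ybar)) / sum((xi-xbar)^2)
n = 6, xbar = 78/6 = 13, ybar = 64/6 = 32/3 ≈ 10.666667
Sxy = sum((xi-xbar)(yi-ybar)) = 27
Sxx = sum((xi-xbar)^2) = 156
b = Sxy / Sxx = 9/52 ≈ 0.173077
a = 10.666667 - 0.173077 * 13 = 101/12 ≈ 8.416667

8.4167


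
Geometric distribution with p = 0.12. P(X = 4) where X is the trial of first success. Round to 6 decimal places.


P = (1-p)^(k-1) * p
(1-p)^(k-1) = 0.88^3 = 0.681472
P = 0.681472 * 0.12 = 0.08177664

0.081777


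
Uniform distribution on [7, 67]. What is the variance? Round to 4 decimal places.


Var = (b-a)^2 / 12
(b-a)^2 = (67 - 7)^2 = 3600
Var = 3600/12 = 300

300.0000


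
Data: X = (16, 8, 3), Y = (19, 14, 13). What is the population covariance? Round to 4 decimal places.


Cov = (1/n)*sum((xi-xbar)(yi-ybar))
n = 3, xbar = 27/3 = 9, ybar = 46/3 ≈ 15.333333
sum((xi-xbar)(yi-ybar)) = 41
Cov = 41 / 3 = 41/3 ≈ 13.666667

13.6667


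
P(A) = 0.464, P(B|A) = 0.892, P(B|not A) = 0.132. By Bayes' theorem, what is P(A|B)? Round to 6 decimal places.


P(A|B) = P(B|A)*P(A) / P(B), P(B) = P(B|A)*P(A) + P(B|not A)*P(not A)
P(B|A)*P(A) = 0.892 * 0.464 = 0.413888
P(B|not A)*P(not A) = 0.132 * 0.536 = 0.070752
P(B) = 0.413888 + 0.070752 = 0.48464
P(A|B) = 0.413888 / 0.48464 ≈ 0.85401122

0.854011


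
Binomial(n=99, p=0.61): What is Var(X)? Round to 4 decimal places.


Var = n*p*(1-p) = 99 * 0.61 * 0.39 = 23.5521

23.5521


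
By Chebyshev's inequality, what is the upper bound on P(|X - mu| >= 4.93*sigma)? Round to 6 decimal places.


P <= 1/k^2
k^2 = 4.93^2 = 24.3049
1/k^2 = 1 / 24.3049 ≈ 0.04114397

0.041144


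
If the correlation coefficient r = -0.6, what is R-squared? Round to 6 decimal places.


R^2 = r^2 = (-0.6)^2 = 0.36

0.360000


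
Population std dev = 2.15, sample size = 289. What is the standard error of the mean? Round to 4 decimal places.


SE = sigma / sqrt(n)
sqrt(289) = 17
SE = 2.15 / 17 = 43/340 ≈ 0.126471

0.1265


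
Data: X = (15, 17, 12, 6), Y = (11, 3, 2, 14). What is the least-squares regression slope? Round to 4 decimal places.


b = sum((xi-xbar)(yi-ybar)) / sum((xi-xbar)^2)
n = 4, xbar = 50/4 = 12.5, ybar = 30/4 = 7.5
Sxy = sum((xi-xbar)(yi-ybar)) = -51
Sxx = sum((xi-xbar)^2) = 69
b = Sxy / Sxx = -17/23 ≈ -0.739130

-0.7391


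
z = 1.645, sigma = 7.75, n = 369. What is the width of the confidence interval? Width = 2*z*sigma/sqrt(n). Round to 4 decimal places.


width = 2*z*sigma/sqrt(n)
2*z*sigma = 2 * 1.645 * 7.75 = 25.4975
sqrt(369) ≈ 19.209373
width = 25.4975 / 19.209373 ≈ 1.327347

1.3273


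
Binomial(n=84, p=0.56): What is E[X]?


E[X] = n*p = 84 * 0.56 = 47.04

47.04


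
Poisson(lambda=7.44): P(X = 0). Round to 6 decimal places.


P = e^(-lam) * lam^k / k!
e^(-7.44) ≈ 0.0005872852
lam^k = 7.44^0 = 1
k! = 0! = 1
P = 0.0005872852 * 1 / 1 ≈ 0.000587

0.000587


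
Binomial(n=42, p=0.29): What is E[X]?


E[X] = n*p = 42 * 0.29 = 12.18

12.18


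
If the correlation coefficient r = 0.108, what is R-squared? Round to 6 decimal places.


R^2 = r^2 = (0.108)^2 = 0.011664

0.011664


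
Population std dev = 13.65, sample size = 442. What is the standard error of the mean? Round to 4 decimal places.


SE = sigma / sqrt(n)
sqrt(442) ≈ 21.023796
SE = 13.65 / 21.023796 ≈ 0.649264

0.6493


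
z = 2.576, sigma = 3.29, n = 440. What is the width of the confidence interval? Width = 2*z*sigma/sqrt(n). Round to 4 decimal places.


width = 2*z*sigma/sqrt(n)
2*z*sigma = 2 * 2.576 * 3.29 = 16.95008
sqrt(440) ≈ 20.976177
width = 16.95008 / 20.976177 ≈ 0.808063

0.8081


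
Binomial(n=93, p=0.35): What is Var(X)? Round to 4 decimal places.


Var = n*p*(1-p) = 93 * 0.35 * 0.65 = 21.1575

21.1575


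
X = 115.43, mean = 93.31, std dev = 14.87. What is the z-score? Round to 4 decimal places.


z = (X - mu) / sigma
X - mu = 115.43 - 93.31 = 22.12
z = 22.12 / 14.87 = 2212/1487 ≈ 1.487559

1.4876


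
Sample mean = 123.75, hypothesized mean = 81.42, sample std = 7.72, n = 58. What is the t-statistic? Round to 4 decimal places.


t = (xbar - mu0) / (s/sqrt(n))
xbar - mu0 = 123.75 - 81.42 = 42.33
sqrt(58) ≈ 7.61577311
s/sqrt(n) = 7.72 / 7.61577311 ≈ 1.01368566
t = 42.33 / 1.01368566 ≈ 41.758507

41.7585


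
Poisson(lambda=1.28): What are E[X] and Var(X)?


E[X] = Var(X) = lambda = 1.28

1.28, 1.28
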